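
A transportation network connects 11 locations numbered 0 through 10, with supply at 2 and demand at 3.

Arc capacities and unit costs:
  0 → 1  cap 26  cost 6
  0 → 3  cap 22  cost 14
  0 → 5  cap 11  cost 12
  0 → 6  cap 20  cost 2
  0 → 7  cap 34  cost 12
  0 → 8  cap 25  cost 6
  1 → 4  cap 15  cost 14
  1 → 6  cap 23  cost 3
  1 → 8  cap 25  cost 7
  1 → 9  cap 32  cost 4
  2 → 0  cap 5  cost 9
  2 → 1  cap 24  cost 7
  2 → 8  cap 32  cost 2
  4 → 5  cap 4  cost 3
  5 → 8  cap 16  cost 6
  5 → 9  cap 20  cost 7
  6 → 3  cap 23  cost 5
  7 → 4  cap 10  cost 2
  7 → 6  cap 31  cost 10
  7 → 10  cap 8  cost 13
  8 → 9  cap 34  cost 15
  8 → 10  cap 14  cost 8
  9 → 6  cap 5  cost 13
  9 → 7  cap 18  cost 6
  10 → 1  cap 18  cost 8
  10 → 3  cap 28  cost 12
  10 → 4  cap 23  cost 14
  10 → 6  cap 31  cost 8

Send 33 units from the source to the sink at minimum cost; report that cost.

shortest-cost path #1: 2→1→6→3 push 23 @ unit cost 15 (adds 345)
shortest-cost path #2: 2→8→10→3 push 10 @ unit cost 22 (adds 220)
total cost = 565

Minimum cost for 33 units: 565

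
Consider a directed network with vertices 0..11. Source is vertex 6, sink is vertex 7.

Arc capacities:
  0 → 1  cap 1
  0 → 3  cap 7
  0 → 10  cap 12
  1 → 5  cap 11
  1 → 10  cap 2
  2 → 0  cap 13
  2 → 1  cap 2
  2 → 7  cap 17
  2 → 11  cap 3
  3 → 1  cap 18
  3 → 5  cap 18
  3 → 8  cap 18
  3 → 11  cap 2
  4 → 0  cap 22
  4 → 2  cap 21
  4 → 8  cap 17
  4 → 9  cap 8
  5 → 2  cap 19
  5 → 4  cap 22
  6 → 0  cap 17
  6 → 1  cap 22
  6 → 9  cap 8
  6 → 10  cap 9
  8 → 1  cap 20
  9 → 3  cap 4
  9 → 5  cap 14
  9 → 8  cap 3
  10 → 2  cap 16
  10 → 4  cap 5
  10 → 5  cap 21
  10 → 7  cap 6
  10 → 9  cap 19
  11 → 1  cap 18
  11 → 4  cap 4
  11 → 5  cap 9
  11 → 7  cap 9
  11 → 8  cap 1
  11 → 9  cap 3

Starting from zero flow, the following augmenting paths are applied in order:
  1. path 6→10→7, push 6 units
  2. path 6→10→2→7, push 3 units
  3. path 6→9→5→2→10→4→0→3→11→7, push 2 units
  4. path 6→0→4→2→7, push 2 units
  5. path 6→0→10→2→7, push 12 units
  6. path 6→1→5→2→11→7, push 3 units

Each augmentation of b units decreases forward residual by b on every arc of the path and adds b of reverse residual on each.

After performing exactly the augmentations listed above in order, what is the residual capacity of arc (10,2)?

after path 1 (6→10→7, push 6): res(10,2)=16
after path 2 (6→10→2→7, push 3): res(10,2)=13
after path 3 (6→9→5→2→10→4→0→3→11→7, push 2): res(10,2)=15
after path 4 (6→0→4→2→7, push 2): res(10,2)=15
after path 5 (6→0→10→2→7, push 12): res(10,2)=3
after path 6 (6→1→5→2→11→7, push 3): res(10,2)=3

Residual capacity of (10,2): 3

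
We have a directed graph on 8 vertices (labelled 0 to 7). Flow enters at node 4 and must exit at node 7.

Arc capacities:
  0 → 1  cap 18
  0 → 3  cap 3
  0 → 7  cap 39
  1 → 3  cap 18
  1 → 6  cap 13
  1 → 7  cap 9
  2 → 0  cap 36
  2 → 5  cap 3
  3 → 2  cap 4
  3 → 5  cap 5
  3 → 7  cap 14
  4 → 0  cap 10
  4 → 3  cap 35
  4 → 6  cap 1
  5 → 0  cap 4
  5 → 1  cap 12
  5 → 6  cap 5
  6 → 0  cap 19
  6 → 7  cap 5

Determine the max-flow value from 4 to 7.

augment #1: 4→0→7 bottleneck 10, total now 10
augment #2: 4→3→7 bottleneck 14, total now 24
augment #3: 4→6→7 bottleneck 1, total now 25
augment #4: 4→3→2→0→7 bottleneck 4, total now 29
augment #5: 4→3→5→0→7 bottleneck 4, total now 33
augment #6: 4→3→5→1→7 bottleneck 1, total now 34

Maximum flow value: 34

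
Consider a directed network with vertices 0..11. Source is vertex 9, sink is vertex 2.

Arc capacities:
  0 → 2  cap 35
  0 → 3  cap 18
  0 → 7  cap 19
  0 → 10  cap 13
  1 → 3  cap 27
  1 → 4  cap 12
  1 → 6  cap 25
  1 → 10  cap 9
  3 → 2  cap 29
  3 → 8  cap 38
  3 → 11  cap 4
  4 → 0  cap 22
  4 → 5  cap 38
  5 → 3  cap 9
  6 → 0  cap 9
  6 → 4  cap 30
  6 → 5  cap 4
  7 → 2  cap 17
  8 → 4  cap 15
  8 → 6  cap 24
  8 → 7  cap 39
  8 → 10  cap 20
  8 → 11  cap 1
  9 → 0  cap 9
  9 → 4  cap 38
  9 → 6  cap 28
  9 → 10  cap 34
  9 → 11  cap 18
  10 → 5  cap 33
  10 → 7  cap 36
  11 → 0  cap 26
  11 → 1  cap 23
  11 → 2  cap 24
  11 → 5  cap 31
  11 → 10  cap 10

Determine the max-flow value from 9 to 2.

Maximum flow value: 84

augment #1: 9→0→2 bottleneck 9, total now 9
augment #2: 9→11→2 bottleneck 18, total now 27
augment #3: 9→4→0→2 bottleneck 22, total now 49
augment #4: 9→6→0→2 bottleneck 4, total now 53
augment #5: 9→10→7→2 bottleneck 17, total now 70
augment #6: 9→4→5→3→2 bottleneck 9, total now 79
augment #7: 9→6→0→3→2 bottleneck 5, total now 84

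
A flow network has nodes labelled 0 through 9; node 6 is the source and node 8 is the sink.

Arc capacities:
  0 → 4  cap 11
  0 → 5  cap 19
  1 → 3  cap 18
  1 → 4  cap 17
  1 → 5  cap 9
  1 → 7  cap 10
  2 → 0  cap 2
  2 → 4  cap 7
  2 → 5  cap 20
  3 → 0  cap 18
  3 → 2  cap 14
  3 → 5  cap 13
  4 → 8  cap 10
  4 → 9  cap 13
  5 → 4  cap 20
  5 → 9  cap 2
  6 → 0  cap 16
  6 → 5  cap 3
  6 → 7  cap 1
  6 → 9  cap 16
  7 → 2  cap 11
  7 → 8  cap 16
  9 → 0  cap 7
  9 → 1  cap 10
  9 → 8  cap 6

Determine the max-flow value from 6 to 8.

Maximum flow value: 27

augment #1: 6→7→8 bottleneck 1, total now 1
augment #2: 6→9→8 bottleneck 6, total now 7
augment #3: 6→0→4→8 bottleneck 10, total now 17
augment #4: 6→9→1→7→8 bottleneck 10, total now 27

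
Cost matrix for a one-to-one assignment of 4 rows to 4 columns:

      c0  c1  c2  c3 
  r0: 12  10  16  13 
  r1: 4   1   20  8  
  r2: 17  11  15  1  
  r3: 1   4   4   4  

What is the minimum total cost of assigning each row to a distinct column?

optimal assignment: row0→col0 (cost 12), row1→col1 (cost 1), row2→col3 (cost 1), row3→col2 (cost 4)
total = 12 + 1 + 1 + 4 = 18

Minimum assignment cost: 18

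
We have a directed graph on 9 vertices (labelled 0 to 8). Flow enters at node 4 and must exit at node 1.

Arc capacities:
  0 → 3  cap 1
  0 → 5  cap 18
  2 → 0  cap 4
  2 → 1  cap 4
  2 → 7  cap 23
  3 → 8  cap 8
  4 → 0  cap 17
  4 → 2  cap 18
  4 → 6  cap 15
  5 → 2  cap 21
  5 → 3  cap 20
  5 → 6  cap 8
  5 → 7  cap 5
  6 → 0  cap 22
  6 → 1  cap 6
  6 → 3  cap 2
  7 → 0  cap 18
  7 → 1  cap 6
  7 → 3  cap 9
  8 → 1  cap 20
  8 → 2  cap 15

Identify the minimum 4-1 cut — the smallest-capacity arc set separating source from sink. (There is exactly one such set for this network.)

Min-cut arcs: {(2,1), (3,8), (6,1), (7,1)} (total capacity 24)

augment #1: 4→2→1 push 4
augment #2: 4→6→1 push 6
augment #3: 4→2→7→1 push 6
augment #4: 4→0→3→8→1 push 1
augment #5: 4→6→3→8→1 push 2
augment #6: 4→0→5→3→8→1 push 5
max flow = 24; residual-reachable set from 4 gives S-side
cut edges (S→T): {(2,1), (3,8), (6,1), (7,1)} total cap 24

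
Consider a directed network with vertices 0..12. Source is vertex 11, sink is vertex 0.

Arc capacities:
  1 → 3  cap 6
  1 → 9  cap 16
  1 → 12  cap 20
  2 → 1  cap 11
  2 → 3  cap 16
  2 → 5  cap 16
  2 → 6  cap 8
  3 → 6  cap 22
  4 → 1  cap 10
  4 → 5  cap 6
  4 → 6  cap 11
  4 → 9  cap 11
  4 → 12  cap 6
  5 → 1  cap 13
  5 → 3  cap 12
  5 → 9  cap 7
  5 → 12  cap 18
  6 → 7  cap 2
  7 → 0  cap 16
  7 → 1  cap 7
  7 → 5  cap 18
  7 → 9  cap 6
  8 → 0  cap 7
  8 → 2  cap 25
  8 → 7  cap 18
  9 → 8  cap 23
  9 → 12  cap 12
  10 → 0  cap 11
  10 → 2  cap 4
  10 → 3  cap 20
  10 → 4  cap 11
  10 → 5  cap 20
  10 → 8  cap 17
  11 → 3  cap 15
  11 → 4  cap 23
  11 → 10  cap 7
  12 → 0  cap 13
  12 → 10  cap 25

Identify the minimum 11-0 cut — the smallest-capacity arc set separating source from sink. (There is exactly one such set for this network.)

augment #1: 11→10→0 push 7
augment #2: 11→4→12→0 push 6
augment #3: 11→3→6→7→0 push 2
augment #4: 11→4→1→12→0 push 7
augment #5: 11→4→9→8→0 push 7
augment #6: 11→4→1→12→10→0 push 3
max flow = 32; residual-reachable set from 11 gives S-side
cut edges (S→T): {(6,7), (11,4), (11,10)} total cap 32

Min-cut arcs: {(6,7), (11,4), (11,10)} (total capacity 32)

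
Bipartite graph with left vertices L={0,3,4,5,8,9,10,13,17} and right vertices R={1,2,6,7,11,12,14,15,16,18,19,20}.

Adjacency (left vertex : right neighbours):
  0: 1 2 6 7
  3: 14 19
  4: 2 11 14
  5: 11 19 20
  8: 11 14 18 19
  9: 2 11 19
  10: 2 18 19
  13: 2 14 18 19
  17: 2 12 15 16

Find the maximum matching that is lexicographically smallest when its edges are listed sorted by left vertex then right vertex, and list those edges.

Lex-smallest maximum matching: {(0,1), (3,14), (4,2), (5,20), (8,11), (9,19), (10,18), (17,12)}

|M| = 8 (so the lex-smallest maximum matching has 8 edges)
process left vertices in ascending order; for each, take the smallest-labelled available neighbour that still permits 8 edges overall, or leave it unmatched if none does
lex-smallest matching: {0-1, 3-14, 4-2, 5-20, 8-11, 9-19, 10-18, 17-12}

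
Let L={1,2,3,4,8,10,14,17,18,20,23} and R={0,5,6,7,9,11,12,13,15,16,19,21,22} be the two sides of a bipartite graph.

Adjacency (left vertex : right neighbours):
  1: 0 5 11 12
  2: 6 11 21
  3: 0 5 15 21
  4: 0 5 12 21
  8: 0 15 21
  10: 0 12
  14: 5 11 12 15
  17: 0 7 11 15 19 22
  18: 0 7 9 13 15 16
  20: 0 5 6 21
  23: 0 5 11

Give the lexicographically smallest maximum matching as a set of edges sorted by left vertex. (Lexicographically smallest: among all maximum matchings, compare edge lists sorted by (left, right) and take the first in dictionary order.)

Lex-smallest maximum matching: {(1,0), (2,6), (3,5), (4,12), (8,15), (14,11), (17,7), (18,9), (20,21)}

|M| = 9 (so the lex-smallest maximum matching has 9 edges)
process left vertices in ascending order; for each, take the smallest-labelled available neighbour that still permits 9 edges overall, or leave it unmatched if none does
lex-smallest matching: {1-0, 2-6, 3-5, 4-12, 8-15, 14-11, 17-7, 18-9, 20-21}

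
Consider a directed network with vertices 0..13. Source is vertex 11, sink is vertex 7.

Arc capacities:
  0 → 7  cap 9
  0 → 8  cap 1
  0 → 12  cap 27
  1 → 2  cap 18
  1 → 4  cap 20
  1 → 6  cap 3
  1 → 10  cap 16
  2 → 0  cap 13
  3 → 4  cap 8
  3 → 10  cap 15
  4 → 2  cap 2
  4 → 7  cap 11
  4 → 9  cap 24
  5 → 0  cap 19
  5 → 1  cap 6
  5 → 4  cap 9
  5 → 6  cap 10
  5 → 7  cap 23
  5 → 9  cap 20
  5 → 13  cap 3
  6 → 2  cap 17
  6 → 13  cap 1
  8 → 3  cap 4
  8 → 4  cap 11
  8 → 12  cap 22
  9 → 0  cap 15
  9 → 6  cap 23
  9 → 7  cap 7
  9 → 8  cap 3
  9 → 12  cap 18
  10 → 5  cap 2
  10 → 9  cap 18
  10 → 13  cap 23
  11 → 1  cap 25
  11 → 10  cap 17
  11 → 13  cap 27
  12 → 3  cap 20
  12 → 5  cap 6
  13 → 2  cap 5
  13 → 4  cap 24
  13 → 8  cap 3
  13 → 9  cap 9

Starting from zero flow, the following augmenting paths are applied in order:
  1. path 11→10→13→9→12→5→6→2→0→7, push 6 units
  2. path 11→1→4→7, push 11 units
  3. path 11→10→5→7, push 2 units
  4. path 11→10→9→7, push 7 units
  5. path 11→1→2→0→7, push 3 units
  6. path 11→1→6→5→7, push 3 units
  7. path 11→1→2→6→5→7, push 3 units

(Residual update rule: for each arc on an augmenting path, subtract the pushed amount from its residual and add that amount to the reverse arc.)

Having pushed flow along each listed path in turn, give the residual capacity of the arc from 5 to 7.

Residual capacity of (5,7): 15

after path 1 (11→10→13→9→12→5→6→2→0→7, push 6): res(5,7)=23
after path 2 (11→1→4→7, push 11): res(5,7)=23
after path 3 (11→10→5→7, push 2): res(5,7)=21
after path 4 (11→10→9→7, push 7): res(5,7)=21
after path 5 (11→1→2→0→7, push 3): res(5,7)=21
after path 6 (11→1→6→5→7, push 3): res(5,7)=18
after path 7 (11→1→2→6→5→7, push 3): res(5,7)=15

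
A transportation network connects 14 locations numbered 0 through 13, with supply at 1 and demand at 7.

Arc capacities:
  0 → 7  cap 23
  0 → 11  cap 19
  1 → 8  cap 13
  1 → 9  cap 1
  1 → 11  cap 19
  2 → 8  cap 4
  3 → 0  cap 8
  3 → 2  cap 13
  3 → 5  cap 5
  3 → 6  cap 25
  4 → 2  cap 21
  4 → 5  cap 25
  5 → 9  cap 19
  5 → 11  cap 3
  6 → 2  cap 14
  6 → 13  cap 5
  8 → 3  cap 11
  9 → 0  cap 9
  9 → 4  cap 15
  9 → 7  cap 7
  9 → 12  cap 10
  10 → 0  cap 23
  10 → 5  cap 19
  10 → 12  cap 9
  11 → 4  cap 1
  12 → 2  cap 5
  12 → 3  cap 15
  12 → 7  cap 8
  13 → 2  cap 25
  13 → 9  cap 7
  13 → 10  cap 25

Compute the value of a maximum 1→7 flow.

Maximum flow value: 13

augment #1: 1→9→7 bottleneck 1, total now 1
augment #2: 1→8→3→0→7 bottleneck 8, total now 9
augment #3: 1→8→3→5→9→7 bottleneck 3, total now 12
augment #4: 1→11→4→5→9→7 bottleneck 1, total now 13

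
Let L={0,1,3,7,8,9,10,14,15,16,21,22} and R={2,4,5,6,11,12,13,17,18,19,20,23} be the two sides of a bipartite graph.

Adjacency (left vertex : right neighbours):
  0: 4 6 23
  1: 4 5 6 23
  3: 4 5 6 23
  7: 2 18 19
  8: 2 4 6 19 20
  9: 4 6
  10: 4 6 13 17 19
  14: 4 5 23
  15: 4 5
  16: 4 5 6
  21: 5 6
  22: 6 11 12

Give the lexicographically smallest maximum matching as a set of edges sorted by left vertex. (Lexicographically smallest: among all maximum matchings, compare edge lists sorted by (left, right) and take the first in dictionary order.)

Lex-smallest maximum matching: {(0,4), (1,5), (3,6), (7,2), (8,19), (10,13), (14,23), (22,11)}

|M| = 8 (so the lex-smallest maximum matching has 8 edges)
process left vertices in ascending order; for each, take the smallest-labelled available neighbour that still permits 8 edges overall, or leave it unmatched if none does
lex-smallest matching: {0-4, 1-5, 3-6, 7-2, 8-19, 10-13, 14-23, 22-11}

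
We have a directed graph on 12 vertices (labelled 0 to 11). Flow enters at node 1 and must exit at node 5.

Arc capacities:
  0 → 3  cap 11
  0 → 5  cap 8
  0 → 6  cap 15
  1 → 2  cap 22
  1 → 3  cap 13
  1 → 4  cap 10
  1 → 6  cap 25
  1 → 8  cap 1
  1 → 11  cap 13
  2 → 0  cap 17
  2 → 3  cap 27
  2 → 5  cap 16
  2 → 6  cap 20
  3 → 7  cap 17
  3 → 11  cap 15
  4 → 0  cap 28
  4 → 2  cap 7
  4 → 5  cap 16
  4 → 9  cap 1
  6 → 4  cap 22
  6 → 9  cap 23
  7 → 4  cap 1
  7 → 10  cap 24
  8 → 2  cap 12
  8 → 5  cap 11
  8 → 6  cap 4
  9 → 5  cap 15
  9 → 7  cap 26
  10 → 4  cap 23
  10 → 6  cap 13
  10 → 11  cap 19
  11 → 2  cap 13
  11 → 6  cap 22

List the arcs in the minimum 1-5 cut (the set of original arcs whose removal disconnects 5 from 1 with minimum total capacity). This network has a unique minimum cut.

Min-cut arcs: {(0,5), (1,8), (2,5), (4,5), (9,5)} (total capacity 56)

augment #1: 1→2→5 push 16
augment #2: 1→4→5 push 10
augment #3: 1→8→5 push 1
augment #4: 1→2→0→5 push 6
augment #5: 1→6→4→5 push 6
augment #6: 1→6→9→5 push 15
augment #7: 1→6→4→0→5 push 2
max flow = 56; residual-reachable set from 1 gives S-side
cut edges (S→T): {(0,5), (1,8), (2,5), (4,5), (9,5)} total cap 56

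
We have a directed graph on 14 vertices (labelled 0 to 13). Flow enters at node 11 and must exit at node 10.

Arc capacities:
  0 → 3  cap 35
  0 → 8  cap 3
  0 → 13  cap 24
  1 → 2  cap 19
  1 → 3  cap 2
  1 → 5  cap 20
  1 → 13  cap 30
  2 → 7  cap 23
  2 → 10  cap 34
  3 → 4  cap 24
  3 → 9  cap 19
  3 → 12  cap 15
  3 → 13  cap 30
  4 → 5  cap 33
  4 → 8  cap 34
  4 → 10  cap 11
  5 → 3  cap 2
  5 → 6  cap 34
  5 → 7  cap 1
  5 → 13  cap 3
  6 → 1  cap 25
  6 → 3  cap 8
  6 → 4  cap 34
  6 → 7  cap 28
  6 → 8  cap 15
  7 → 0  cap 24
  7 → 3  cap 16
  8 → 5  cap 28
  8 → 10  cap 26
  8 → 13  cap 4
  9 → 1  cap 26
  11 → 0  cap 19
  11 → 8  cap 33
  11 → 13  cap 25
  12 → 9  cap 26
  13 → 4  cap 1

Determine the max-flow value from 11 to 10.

augment #1: 11→8→10 bottleneck 26, total now 26
augment #2: 11→13→4→10 bottleneck 1, total now 27
augment #3: 11→0→3→4→10 bottleneck 10, total now 37
augment #4: 11→0→3→9→1→2→10 bottleneck 9, total now 46
augment #5: 11→8→5→6→1→2→10 bottleneck 7, total now 53

Maximum flow value: 53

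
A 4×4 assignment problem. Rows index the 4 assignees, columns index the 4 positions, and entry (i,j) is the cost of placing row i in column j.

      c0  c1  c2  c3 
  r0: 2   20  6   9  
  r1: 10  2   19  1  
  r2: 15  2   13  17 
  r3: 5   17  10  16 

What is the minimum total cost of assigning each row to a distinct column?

optimal assignment: row0→col2 (cost 6), row1→col3 (cost 1), row2→col1 (cost 2), row3→col0 (cost 5)
total = 6 + 1 + 2 + 5 = 14

Minimum assignment cost: 14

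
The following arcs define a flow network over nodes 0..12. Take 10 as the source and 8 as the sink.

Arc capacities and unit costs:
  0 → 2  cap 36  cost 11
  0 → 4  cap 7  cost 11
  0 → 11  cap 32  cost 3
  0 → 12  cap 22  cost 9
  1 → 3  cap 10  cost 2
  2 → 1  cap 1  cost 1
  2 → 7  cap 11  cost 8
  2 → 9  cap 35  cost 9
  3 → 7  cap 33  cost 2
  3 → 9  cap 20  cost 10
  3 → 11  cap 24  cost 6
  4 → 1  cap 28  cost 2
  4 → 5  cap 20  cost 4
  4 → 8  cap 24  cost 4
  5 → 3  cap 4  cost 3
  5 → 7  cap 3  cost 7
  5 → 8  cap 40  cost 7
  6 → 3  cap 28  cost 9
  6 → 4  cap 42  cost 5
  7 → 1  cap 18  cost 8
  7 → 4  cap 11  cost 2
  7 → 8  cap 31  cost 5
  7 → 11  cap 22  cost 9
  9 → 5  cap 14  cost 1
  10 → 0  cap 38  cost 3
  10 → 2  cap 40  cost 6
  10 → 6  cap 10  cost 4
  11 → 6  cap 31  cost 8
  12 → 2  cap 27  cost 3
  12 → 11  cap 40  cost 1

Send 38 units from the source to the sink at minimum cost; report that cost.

Minimum cost for 38 units: 688

shortest-cost path #1: 10→6→4→8 push 10 @ unit cost 13 (adds 130)
shortest-cost path #2: 10→2→1→3→7→8 push 1 @ unit cost 16 (adds 16)
shortest-cost path #3: 10→0→4→8 push 7 @ unit cost 18 (adds 126)
shortest-cost path #4: 10→2→7→8 push 11 @ unit cost 19 (adds 209)
shortest-cost path #5: 10→2→9→5→8 push 9 @ unit cost 23 (adds 207)
total cost = 688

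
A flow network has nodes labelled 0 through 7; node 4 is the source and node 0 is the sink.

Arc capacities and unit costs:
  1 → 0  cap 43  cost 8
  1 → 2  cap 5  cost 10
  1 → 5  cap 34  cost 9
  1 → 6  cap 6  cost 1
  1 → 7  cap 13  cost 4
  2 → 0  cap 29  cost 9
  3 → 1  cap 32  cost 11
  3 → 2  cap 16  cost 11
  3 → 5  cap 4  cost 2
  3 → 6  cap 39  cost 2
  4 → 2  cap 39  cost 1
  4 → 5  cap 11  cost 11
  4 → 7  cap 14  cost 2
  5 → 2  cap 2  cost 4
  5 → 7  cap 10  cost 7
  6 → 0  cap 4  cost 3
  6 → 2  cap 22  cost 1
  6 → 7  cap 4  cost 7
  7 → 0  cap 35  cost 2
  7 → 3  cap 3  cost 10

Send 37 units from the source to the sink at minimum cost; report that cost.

shortest-cost path #1: 4→7→0 push 14 @ unit cost 4 (adds 56)
shortest-cost path #2: 4→2→0 push 23 @ unit cost 10 (adds 230)
total cost = 286

Minimum cost for 37 units: 286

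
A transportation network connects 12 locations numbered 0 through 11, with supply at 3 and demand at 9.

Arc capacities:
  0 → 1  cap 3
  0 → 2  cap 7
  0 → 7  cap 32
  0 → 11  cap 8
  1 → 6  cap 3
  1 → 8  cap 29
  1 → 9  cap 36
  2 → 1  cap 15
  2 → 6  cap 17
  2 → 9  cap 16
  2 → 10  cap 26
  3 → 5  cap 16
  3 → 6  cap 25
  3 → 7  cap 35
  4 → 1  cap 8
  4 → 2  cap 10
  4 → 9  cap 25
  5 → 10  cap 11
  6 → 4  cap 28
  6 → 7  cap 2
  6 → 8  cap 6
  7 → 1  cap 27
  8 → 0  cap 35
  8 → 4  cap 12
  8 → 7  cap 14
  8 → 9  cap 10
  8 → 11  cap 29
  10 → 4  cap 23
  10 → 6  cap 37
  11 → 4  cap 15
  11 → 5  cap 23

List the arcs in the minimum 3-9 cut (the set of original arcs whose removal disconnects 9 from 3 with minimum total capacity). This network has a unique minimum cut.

Min-cut arcs: {(3,6), (5,10), (7,1)} (total capacity 63)

augment #1: 3→6→4→9 push 25
augment #2: 3→7→1→9 push 27
augment #3: 3→5→10→4→1→9 push 8
augment #4: 3→5→10→4→2→9 push 3
max flow = 63; residual-reachable set from 3 gives S-side
cut edges (S→T): {(3,6), (5,10), (7,1)} total cap 63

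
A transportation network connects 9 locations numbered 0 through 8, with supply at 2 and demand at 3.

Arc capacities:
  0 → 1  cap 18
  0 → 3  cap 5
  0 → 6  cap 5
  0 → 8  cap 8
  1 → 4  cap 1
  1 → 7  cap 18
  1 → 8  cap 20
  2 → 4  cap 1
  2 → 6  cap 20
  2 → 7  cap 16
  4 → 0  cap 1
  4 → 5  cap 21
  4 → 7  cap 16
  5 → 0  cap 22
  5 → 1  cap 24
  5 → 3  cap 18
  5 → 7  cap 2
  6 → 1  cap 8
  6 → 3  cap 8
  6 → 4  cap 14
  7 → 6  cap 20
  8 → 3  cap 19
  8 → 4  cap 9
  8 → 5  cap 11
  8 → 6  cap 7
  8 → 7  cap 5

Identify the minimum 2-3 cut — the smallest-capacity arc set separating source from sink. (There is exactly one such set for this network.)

Min-cut arcs: {(2,4), (6,1), (6,3), (6,4)} (total capacity 31)

augment #1: 2→6→3 push 8
augment #2: 2→4→0→3 push 1
augment #3: 2→6→1→8→3 push 8
augment #4: 2→6→4→5→3 push 4
augment #5: 2→7→6→4→5→3 push 10
max flow = 31; residual-reachable set from 2 gives S-side
cut edges (S→T): {(2,4), (6,1), (6,3), (6,4)} total cap 31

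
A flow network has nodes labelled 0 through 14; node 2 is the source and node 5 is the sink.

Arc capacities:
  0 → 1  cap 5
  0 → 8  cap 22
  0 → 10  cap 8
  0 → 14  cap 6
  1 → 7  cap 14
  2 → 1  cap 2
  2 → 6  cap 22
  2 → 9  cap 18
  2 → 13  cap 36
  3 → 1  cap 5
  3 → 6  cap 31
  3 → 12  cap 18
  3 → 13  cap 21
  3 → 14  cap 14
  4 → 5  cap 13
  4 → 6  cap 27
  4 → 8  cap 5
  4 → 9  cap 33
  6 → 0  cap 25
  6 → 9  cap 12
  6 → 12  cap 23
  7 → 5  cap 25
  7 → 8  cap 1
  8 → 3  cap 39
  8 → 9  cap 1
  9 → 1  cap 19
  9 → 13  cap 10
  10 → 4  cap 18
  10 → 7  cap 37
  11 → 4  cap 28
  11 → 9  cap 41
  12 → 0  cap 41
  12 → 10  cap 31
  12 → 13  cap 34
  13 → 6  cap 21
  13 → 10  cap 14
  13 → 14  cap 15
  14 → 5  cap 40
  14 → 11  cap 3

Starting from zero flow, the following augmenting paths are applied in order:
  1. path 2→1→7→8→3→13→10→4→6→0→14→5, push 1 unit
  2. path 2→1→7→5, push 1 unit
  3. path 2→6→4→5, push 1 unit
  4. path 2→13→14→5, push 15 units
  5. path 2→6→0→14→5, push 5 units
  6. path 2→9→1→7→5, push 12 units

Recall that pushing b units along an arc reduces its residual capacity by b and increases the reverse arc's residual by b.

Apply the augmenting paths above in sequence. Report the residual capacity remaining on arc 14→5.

after path 1 (2→1→7→8→3→13→10→4→6→0→14→5, push 1): res(14,5)=39
after path 2 (2→1→7→5, push 1): res(14,5)=39
after path 3 (2→6→4→5, push 1): res(14,5)=39
after path 4 (2→13→14→5, push 15): res(14,5)=24
after path 5 (2→6→0→14→5, push 5): res(14,5)=19
after path 6 (2→9→1→7→5, push 12): res(14,5)=19

Residual capacity of (14,5): 19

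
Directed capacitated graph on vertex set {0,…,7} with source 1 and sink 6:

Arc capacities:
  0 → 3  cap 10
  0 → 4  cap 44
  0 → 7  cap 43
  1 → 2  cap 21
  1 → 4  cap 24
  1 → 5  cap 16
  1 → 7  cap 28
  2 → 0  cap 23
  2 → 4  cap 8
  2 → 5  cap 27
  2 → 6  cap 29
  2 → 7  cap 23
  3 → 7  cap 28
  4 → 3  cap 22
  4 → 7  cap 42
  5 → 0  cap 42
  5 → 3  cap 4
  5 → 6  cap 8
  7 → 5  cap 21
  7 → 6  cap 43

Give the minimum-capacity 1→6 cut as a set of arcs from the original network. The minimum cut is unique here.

Min-cut arcs: {(1,2), (5,6), (7,6)} (total capacity 72)

augment #1: 1→2→6 push 21
augment #2: 1→5→6 push 8
augment #3: 1→7→6 push 28
augment #4: 1→4→7→6 push 15
max flow = 72; residual-reachable set from 1 gives S-side
cut edges (S→T): {(1,2), (5,6), (7,6)} total cap 72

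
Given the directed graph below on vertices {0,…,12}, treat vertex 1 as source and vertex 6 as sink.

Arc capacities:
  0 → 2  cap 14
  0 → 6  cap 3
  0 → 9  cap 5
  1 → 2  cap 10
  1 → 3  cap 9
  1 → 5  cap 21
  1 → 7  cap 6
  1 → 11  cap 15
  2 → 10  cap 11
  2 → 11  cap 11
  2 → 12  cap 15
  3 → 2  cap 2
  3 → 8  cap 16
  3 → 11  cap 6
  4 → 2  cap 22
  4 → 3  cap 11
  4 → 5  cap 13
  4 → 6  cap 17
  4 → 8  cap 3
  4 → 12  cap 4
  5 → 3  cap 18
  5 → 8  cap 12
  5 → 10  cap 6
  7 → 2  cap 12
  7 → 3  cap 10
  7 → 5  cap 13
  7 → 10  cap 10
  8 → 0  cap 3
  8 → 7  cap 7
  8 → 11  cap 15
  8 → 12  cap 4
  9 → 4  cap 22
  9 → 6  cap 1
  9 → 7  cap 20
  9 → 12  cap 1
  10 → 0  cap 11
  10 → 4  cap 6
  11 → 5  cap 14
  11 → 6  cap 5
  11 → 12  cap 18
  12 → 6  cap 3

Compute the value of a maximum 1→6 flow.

augment #1: 1→11→6 bottleneck 5, total now 5
augment #2: 1→2→12→6 bottleneck 3, total now 8
augment #3: 1→2→10→0→6 bottleneck 3, total now 11
augment #4: 1→2→10→4→6 bottleneck 4, total now 15
augment #5: 1→5→10→4→6 bottleneck 2, total now 17
augment #6: 1→3→8→0→9→6 bottleneck 1, total now 18
augment #7: 1→3→8→0→9→4→6 bottleneck 2, total now 20
augment #8: 1→5→10→0→9→4→6 bottleneck 2, total now 22

Maximum flow value: 22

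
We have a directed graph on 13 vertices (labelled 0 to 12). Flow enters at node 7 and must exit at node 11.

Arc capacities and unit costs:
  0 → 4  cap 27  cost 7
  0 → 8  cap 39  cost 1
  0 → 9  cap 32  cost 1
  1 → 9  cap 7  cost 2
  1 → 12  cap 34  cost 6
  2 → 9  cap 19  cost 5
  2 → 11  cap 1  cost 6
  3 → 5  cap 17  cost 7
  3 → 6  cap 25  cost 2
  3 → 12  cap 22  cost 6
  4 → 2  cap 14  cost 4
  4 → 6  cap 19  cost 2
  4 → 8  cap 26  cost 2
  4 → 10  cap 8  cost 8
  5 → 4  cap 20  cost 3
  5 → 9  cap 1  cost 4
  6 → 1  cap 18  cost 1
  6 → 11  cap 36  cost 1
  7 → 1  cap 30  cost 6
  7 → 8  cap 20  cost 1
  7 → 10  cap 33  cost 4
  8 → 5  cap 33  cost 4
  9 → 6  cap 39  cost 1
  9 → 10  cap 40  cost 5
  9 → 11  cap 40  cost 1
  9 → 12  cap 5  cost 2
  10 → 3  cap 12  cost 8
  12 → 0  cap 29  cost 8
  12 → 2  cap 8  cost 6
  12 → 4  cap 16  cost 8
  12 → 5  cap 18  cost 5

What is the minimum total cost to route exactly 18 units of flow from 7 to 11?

Minimum cost for 18 units: 183

shortest-cost path #1: 7→1→9→11 push 7 @ unit cost 9 (adds 63)
shortest-cost path #2: 7→8→5→9→11 push 1 @ unit cost 10 (adds 10)
shortest-cost path #3: 7→8→5→4→6→11 push 10 @ unit cost 11 (adds 110)
total cost = 183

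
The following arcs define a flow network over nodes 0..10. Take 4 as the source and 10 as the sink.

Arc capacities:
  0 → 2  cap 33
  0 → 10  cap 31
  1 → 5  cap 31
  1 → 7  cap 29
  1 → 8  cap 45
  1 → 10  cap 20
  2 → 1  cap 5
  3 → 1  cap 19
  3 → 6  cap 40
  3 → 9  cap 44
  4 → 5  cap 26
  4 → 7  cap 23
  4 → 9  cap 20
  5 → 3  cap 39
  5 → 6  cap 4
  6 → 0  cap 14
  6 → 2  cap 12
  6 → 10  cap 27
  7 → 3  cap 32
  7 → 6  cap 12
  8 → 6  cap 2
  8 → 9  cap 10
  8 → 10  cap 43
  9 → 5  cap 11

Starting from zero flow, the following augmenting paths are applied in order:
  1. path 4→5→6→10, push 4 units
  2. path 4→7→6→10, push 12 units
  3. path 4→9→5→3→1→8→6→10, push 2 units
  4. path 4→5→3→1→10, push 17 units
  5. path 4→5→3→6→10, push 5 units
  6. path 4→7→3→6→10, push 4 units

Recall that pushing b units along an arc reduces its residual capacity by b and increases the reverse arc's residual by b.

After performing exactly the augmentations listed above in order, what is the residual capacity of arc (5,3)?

Residual capacity of (5,3): 15

after path 1 (4→5→6→10, push 4): res(5,3)=39
after path 2 (4→7→6→10, push 12): res(5,3)=39
after path 3 (4→9→5→3→1→8→6→10, push 2): res(5,3)=37
after path 4 (4→5→3→1→10, push 17): res(5,3)=20
after path 5 (4→5→3→6→10, push 5): res(5,3)=15
after path 6 (4→7→3→6→10, push 4): res(5,3)=15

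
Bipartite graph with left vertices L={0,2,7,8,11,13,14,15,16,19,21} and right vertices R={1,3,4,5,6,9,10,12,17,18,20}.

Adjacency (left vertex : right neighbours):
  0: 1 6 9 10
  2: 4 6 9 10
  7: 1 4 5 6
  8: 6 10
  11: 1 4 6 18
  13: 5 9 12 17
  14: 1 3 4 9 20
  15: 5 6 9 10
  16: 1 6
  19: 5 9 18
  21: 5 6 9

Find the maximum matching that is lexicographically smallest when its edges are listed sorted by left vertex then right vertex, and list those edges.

|M| = 9 (so the lex-smallest maximum matching has 9 edges)
process left vertices in ascending order; for each, take the smallest-labelled available neighbour that still permits 9 edges overall, or leave it unmatched if none does
lex-smallest matching: {0-1, 2-4, 7-5, 8-6, 11-18, 13-12, 14-3, 15-10, 19-9}

Lex-smallest maximum matching: {(0,1), (2,4), (7,5), (8,6), (11,18), (13,12), (14,3), (15,10), (19,9)}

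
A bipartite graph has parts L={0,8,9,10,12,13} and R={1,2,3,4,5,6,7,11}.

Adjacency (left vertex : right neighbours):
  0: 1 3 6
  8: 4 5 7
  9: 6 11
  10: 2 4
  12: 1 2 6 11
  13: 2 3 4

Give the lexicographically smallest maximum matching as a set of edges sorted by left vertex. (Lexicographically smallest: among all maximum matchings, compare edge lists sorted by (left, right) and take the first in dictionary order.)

Lex-smallest maximum matching: {(0,1), (8,4), (9,6), (10,2), (12,11), (13,3)}

|M| = 6 (so the lex-smallest maximum matching has 6 edges)
process left vertices in ascending order; for each, take the smallest-labelled available neighbour that still permits 6 edges overall, or leave it unmatched if none does
lex-smallest matching: {0-1, 8-4, 9-6, 10-2, 12-11, 13-3}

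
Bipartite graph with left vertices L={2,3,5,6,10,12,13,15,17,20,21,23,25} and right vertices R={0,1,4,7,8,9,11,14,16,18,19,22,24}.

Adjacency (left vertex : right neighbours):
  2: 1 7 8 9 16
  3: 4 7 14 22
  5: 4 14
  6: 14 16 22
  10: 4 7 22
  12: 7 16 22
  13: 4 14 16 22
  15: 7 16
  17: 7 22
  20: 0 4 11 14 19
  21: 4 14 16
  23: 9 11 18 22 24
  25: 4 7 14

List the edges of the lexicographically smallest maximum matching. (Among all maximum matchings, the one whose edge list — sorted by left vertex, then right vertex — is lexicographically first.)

|M| = 8 (so the lex-smallest maximum matching has 8 edges)
process left vertices in ascending order; for each, take the smallest-labelled available neighbour that still permits 8 edges overall, or leave it unmatched if none does
lex-smallest matching: {2-1, 3-4, 5-14, 6-16, 10-7, 12-22, 20-0, 23-9}

Lex-smallest maximum matching: {(2,1), (3,4), (5,14), (6,16), (10,7), (12,22), (20,0), (23,9)}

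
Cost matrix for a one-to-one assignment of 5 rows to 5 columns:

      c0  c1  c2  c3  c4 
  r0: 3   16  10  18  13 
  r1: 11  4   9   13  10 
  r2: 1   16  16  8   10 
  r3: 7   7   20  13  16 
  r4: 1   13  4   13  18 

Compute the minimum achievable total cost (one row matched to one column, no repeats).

optimal assignment: row0→col0 (cost 3), row1→col4 (cost 10), row2→col3 (cost 8), row3→col1 (cost 7), row4→col2 (cost 4)
total = 3 + 10 + 8 + 7 + 4 = 32

Minimum assignment cost: 32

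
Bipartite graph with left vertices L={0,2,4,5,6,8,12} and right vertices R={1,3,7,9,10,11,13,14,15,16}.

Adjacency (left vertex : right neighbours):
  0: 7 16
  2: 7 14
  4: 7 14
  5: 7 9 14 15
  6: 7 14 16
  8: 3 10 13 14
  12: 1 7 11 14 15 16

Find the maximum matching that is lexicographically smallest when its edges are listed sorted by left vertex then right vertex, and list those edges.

Lex-smallest maximum matching: {(0,7), (2,14), (5,9), (6,16), (8,3), (12,1)}

|M| = 6 (so the lex-smallest maximum matching has 6 edges)
process left vertices in ascending order; for each, take the smallest-labelled available neighbour that still permits 6 edges overall, or leave it unmatched if none does
lex-smallest matching: {0-7, 2-14, 5-9, 6-16, 8-3, 12-1}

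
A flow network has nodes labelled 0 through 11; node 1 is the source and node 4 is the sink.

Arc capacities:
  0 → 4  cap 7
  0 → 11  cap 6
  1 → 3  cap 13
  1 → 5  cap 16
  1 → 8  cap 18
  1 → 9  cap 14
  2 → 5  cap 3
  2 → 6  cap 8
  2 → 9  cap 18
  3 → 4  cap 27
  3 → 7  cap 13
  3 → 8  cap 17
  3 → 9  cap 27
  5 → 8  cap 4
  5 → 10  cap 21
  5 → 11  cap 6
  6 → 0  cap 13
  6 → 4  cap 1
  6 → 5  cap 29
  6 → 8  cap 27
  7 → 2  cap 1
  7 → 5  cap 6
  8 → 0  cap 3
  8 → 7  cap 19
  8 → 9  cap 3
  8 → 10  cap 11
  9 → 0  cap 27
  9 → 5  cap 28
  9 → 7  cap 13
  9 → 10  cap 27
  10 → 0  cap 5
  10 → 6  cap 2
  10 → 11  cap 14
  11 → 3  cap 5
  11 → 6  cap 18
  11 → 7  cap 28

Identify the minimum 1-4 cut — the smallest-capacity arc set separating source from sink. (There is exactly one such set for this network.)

Min-cut arcs: {(0,4), (1,3), (6,4), (11,3)} (total capacity 26)

augment #1: 1→3→4 push 13
augment #2: 1→8→0→4 push 3
augment #3: 1→9→0→4 push 4
augment #4: 1→5→10→6→4 push 1
augment #5: 1→5→11→3→4 push 5
max flow = 26; residual-reachable set from 1 gives S-side
cut edges (S→T): {(0,4), (1,3), (6,4), (11,3)} total cap 26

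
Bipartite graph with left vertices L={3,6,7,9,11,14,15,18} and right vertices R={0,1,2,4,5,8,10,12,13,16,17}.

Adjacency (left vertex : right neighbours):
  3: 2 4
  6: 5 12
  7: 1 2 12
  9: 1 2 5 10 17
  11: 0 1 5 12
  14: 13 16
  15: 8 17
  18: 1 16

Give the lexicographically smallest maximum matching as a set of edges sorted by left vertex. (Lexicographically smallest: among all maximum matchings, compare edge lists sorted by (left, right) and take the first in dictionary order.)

|M| = 8 (so the lex-smallest maximum matching has 8 edges)
process left vertices in ascending order; for each, take the smallest-labelled available neighbour that still permits 8 edges overall, or leave it unmatched if none does
lex-smallest matching: {3-2, 6-5, 7-1, 9-10, 11-0, 14-13, 15-8, 18-16}

Lex-smallest maximum matching: {(3,2), (6,5), (7,1), (9,10), (11,0), (14,13), (15,8), (18,16)}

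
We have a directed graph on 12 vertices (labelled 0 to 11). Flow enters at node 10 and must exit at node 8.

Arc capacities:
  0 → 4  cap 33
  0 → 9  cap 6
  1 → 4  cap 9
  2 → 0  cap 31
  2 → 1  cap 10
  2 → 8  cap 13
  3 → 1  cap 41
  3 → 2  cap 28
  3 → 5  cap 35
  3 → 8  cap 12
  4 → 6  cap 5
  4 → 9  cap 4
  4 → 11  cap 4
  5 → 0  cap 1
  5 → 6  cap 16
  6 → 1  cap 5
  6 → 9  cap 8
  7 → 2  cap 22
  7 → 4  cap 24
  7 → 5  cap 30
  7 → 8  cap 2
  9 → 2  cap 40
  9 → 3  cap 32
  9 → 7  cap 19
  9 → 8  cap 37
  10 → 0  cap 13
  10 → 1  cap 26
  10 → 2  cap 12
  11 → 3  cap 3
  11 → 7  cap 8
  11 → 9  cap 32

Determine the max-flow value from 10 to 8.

Maximum flow value: 31

augment #1: 10→2→8 bottleneck 12, total now 12
augment #2: 10→0→9→8 bottleneck 6, total now 18
augment #3: 10→0→4→9→8 bottleneck 4, total now 22
augment #4: 10→0→4→6→9→8 bottleneck 3, total now 25
augment #5: 10→1→4→6→9→8 bottleneck 2, total now 27
augment #6: 10→1→4→11→3→8 bottleneck 3, total now 30
augment #7: 10→1→4→11→7→8 bottleneck 1, total now 31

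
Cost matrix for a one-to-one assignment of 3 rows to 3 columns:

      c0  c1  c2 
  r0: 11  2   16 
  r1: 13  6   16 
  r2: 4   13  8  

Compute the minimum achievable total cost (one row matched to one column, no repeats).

Minimum assignment cost: 22

optimal assignment: row0→col1 (cost 2), row1→col2 (cost 16), row2→col0 (cost 4)
total = 2 + 16 + 4 = 22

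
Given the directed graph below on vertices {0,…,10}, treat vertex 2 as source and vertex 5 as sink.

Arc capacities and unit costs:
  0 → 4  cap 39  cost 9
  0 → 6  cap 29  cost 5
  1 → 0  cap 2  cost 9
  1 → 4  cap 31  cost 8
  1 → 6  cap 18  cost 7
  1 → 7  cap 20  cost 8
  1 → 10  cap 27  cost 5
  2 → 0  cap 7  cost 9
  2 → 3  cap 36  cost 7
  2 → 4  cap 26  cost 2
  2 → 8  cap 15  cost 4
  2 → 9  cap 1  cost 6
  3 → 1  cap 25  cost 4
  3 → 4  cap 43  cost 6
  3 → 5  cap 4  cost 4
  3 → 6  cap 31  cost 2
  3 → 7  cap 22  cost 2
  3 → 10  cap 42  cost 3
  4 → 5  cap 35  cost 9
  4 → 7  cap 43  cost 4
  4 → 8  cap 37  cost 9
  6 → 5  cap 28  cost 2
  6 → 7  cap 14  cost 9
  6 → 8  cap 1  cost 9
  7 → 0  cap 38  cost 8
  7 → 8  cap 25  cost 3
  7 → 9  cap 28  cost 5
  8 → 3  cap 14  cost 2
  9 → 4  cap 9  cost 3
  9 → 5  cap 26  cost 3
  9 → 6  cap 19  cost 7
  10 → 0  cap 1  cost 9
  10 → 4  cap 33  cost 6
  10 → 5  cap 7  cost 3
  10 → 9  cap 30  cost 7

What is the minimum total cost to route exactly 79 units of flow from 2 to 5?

shortest-cost path #1: 2→9→5 push 1 @ unit cost 9 (adds 9)
shortest-cost path #2: 2→8→3→5 push 4 @ unit cost 10 (adds 40)
shortest-cost path #3: 2→8→3→6→5 push 10 @ unit cost 10 (adds 100)
shortest-cost path #4: 2→4→5 push 26 @ unit cost 11 (adds 286)
shortest-cost path #5: 2→3→6→5 push 18 @ unit cost 11 (adds 198)
shortest-cost path #6: 2→3→10→5 push 7 @ unit cost 13 (adds 91)
shortest-cost path #7: 2→3→7→9→5 push 11 @ unit cost 17 (adds 187)
shortest-cost path #8: 2→0→6→3→7→9→5 push 2 @ unit cost 22 (adds 44)
total cost = 955

Minimum cost for 79 units: 955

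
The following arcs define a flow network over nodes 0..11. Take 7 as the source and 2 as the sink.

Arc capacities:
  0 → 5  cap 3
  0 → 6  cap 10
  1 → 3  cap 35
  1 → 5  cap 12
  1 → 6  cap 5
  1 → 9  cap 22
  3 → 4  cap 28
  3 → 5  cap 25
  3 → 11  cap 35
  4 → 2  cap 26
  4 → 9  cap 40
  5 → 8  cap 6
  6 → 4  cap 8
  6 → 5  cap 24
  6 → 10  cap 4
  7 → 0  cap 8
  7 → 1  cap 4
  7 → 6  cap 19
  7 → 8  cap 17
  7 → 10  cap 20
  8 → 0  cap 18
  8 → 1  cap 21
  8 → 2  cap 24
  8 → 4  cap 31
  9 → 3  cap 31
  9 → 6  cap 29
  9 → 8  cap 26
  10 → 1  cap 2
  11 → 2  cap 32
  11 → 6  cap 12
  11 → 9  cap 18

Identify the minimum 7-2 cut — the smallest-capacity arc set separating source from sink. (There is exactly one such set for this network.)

augment #1: 7→8→2 push 17
augment #2: 7→6→4→2 push 8
augment #3: 7→0→5→8→2 push 3
augment #4: 7→1→3→4→2 push 4
augment #5: 7→6→5→8→2 push 3
augment #6: 7→10→1→3→4→2 push 2
max flow = 37; residual-reachable set from 7 gives S-side
cut edges (S→T): {(5,8), (6,4), (7,1), (7,8), (10,1)} total cap 37

Min-cut arcs: {(5,8), (6,4), (7,1), (7,8), (10,1)} (total capacity 37)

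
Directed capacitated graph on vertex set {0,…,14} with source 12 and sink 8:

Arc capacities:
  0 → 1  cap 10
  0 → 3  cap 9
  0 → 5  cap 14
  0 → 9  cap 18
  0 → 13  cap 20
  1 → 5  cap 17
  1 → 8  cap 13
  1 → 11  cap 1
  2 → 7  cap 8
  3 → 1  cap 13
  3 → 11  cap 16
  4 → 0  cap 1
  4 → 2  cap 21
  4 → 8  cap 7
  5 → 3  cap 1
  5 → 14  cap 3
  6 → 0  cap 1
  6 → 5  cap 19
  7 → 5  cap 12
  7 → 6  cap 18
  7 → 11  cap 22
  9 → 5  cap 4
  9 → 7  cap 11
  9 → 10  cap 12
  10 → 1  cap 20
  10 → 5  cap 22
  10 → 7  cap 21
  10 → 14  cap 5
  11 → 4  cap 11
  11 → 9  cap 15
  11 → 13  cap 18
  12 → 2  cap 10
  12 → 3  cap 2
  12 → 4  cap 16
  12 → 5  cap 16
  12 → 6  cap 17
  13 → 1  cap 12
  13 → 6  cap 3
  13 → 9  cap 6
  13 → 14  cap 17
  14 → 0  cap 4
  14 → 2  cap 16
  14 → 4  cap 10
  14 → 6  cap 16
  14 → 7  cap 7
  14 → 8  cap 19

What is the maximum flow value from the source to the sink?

augment #1: 12→4→8 bottleneck 7, total now 7
augment #2: 12→3→1→8 bottleneck 2, total now 9
augment #3: 12→5→14→8 bottleneck 3, total now 12
augment #4: 12→4→0→1→8 bottleneck 1, total now 13
augment #5: 12→5→3→1→8 bottleneck 1, total now 14
augment #6: 12→6→0→1→8 bottleneck 1, total now 15
augment #7: 12→2→7→11→13→1→8 bottleneck 8, total now 23

Maximum flow value: 23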